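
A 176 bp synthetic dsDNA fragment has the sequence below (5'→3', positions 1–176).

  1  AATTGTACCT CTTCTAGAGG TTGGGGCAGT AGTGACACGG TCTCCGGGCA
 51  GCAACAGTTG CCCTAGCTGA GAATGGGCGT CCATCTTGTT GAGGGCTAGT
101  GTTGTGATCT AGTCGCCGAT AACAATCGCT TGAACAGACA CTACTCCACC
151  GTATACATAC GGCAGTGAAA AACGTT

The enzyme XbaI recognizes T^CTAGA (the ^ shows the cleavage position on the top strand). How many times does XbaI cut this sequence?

1

TCTAGA occurs starting at position 13.
XbaI cuts at 1 site.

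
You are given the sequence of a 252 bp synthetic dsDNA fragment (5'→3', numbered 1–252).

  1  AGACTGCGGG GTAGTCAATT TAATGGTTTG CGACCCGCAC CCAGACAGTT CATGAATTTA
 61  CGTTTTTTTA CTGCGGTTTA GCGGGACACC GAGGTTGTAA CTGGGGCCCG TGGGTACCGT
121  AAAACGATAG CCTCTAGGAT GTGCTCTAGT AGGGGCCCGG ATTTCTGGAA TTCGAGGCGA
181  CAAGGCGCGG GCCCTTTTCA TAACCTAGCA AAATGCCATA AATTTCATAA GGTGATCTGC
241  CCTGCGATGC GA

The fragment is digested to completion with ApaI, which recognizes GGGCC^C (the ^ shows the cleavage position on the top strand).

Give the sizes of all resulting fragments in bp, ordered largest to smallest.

ApaI sites (GGGCCC) start at positions 104, 153, 189.
ApaI cuts after base 5 of each site (before the last base), so after positions 108, 157, 193.
Linear molecule, 3 cuts → 4 fragments:
  1–108 → 108 bp
  109–157 → 49 bp
  158–193 → 36 bp
  194–252 → 59 bp
Sorted largest to smallest: 108, 59, 49, 36 bp.

108, 59, 49, 36 bp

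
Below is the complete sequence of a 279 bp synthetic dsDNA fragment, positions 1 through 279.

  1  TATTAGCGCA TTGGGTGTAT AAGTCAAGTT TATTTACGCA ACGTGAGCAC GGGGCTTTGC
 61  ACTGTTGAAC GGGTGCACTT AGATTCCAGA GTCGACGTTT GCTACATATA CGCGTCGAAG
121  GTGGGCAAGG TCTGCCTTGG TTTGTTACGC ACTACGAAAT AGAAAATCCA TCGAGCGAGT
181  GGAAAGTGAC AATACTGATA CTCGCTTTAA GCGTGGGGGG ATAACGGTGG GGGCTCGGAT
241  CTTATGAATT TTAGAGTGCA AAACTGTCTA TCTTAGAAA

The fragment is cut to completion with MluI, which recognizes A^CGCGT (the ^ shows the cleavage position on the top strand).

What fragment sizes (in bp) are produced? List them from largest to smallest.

169, 110 bp

The MluI site (ACGCGT) starts at position 110.
MluI cuts after the first base of each site, so after position 110.
Linear molecule, 1 cut → 2 fragments:
  1–110 → 110 bp
  111–279 → 169 bp
Sorted largest to smallest: 169, 110 bp.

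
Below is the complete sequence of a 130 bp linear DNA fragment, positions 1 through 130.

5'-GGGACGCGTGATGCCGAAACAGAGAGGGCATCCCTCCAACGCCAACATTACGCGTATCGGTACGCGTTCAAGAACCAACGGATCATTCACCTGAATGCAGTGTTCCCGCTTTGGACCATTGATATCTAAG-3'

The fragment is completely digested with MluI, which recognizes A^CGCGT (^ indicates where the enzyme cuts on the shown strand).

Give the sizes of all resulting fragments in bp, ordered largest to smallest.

68, 46, 12, 4 bp

MluI sites (ACGCGT) start at positions 4, 50, 62.
MluI cuts after the first base of each site, so after positions 4, 50, 62.
Linear molecule, 3 cuts → 4 fragments:
  1–4 → 4 bp
  5–50 → 46 bp
  51–62 → 12 bp
  63–130 → 68 bp
Sorted largest to smallest: 68, 46, 12, 4 bp.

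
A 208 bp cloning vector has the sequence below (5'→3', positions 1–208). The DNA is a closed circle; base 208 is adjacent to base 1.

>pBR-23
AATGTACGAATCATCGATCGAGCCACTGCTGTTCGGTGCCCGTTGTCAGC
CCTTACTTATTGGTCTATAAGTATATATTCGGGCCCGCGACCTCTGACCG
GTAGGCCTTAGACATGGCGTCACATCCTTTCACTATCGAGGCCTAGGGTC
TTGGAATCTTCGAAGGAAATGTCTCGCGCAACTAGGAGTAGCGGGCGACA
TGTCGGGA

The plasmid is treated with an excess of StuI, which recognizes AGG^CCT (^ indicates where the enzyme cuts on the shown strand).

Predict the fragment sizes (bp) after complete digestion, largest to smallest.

172, 36 bp

StuI sites (AGGCCT) start at positions 103, 139.
StuI cuts after base 3 of each site, so after positions 105, 141.
Circular molecule, 2 cuts → 2 fragments:
  106–141 → 36 bp
  142–208 then 1–105 → 67 + 105 = 172 bp
Sorted largest to smallest: 172, 36 bp.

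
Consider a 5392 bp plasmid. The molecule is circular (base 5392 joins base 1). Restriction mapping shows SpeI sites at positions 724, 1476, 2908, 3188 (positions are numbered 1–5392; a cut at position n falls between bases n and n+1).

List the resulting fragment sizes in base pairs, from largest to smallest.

Circular molecule, 4 cuts → 4 fragments:
  1476 − 724 = 752 bp
  2908 − 1476 = 1432 bp
  3188 − 2908 = 280 bp
  wrap: 5392 − 3188 + 724 = 2928 bp
Sorted largest to smallest: 2928, 1432, 752, 280 bp.

2928, 1432, 752, 280 bp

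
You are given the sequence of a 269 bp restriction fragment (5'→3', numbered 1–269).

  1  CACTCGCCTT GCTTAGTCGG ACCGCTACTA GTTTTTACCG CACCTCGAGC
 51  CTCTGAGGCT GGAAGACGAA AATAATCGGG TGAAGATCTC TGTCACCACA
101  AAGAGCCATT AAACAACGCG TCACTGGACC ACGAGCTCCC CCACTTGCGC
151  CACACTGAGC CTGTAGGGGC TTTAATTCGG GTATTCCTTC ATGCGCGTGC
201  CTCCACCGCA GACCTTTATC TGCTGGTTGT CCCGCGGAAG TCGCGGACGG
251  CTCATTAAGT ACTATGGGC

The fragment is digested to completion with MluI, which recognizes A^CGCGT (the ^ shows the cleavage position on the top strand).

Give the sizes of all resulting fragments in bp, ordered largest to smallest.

153, 116 bp

The MluI site (ACGCGT) starts at position 116.
MluI cuts after the first base of each site, so after position 116.
Linear molecule, 1 cut → 2 fragments:
  1–116 → 116 bp
  117–269 → 153 bp
Sorted largest to smallest: 153, 116 bp.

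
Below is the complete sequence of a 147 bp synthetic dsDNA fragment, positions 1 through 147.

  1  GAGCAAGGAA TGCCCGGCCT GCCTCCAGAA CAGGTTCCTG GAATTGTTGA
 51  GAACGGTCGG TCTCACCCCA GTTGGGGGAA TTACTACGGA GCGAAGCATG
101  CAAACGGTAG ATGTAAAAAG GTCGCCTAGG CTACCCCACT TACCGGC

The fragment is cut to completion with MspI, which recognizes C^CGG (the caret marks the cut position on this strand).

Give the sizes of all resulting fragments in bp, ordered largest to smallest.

129, 14, 4 bp

MspI sites (CCGG) start at positions 14, 143.
MspI cuts after the first base of each site, so after positions 14, 143.
Linear molecule, 2 cuts → 3 fragments:
  1–14 → 14 bp
  15–143 → 129 bp
  144–147 → 4 bp
Sorted largest to smallest: 129, 14, 4 bp.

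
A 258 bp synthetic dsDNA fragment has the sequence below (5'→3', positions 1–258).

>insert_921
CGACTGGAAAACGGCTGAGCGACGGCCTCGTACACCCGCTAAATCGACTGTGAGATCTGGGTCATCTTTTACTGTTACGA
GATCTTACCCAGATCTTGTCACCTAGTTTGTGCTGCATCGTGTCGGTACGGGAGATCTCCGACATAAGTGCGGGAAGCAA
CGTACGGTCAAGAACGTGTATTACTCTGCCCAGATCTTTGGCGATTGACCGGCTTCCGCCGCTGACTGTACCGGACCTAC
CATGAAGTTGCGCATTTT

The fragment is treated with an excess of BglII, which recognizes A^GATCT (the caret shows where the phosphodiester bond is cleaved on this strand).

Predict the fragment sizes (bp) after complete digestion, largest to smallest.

66, 59, 53, 42, 27, 11 bp

BglII sites (AGATCT) start at positions 53, 80, 91, 133, 192.
BglII cuts after the first base of each site, so after positions 53, 80, 91, 133, 192.
Linear molecule, 5 cuts → 6 fragments:
  1–53 → 53 bp
  54–80 → 27 bp
  81–91 → 11 bp
  92–133 → 42 bp
  134–192 → 59 bp
  193–258 → 66 bp
Sorted largest to smallest: 66, 59, 53, 42, 27, 11 bp.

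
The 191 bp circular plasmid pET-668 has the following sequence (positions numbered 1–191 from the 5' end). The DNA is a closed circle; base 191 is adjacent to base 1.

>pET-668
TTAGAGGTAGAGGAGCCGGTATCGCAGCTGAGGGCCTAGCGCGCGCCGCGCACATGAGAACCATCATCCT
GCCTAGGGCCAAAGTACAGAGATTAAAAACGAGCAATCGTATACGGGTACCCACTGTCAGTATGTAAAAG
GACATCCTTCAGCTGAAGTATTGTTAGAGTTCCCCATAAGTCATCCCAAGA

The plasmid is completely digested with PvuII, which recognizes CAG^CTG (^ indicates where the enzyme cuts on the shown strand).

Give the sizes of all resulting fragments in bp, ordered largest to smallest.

125, 66 bp

PvuII sites (CAGCTG) start at positions 25, 150.
PvuII cuts after base 3 of each site, so after positions 27, 152.
Circular molecule, 2 cuts → 2 fragments:
  28–152 → 125 bp
  153–191 then 1–27 → 39 + 27 = 66 bp
Sorted largest to smallest: 125, 66 bp.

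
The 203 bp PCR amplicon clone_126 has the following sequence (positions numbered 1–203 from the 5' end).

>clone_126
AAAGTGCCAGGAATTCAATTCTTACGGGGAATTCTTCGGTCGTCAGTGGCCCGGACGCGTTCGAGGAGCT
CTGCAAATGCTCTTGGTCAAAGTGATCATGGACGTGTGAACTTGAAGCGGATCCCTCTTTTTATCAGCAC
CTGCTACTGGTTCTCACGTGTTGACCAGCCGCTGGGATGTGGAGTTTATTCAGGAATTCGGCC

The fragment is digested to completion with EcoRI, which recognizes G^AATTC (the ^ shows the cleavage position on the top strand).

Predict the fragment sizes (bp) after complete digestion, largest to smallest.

165, 18, 11, 9 bp

EcoRI sites (GAATTC) start at positions 11, 29, 194.
EcoRI cuts after the first base of each site, so after positions 11, 29, 194.
Linear molecule, 3 cuts → 4 fragments:
  1–11 → 11 bp
  12–29 → 18 bp
  30–194 → 165 bp
  195–203 → 9 bp
Sorted largest to smallest: 165, 18, 11, 9 bp.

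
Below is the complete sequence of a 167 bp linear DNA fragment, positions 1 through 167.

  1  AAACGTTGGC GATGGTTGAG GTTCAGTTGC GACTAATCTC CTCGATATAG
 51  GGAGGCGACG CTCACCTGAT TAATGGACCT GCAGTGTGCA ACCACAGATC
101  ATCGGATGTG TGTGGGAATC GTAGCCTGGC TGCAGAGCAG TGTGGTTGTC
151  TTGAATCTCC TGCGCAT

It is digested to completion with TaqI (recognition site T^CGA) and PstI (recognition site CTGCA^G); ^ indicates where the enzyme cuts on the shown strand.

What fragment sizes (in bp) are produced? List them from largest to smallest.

The TaqI site (TCGA) starts at position 42.
TaqI cuts after the first base of each site, so after position 42.
PstI sites (CTGCAG) start at positions 79, 130.
PstI cuts after base 5 of each site (before the last base), so after positions 83, 134.
Combined cut positions: 42, 83, 134.
Linear molecule, 3 cuts → 4 fragments:
  1–42 → 42 bp
  43–83 → 41 bp
  84–134 → 51 bp
  135–167 → 33 bp
Sorted largest to smallest: 51, 42, 41, 33 bp.

51, 42, 41, 33 bp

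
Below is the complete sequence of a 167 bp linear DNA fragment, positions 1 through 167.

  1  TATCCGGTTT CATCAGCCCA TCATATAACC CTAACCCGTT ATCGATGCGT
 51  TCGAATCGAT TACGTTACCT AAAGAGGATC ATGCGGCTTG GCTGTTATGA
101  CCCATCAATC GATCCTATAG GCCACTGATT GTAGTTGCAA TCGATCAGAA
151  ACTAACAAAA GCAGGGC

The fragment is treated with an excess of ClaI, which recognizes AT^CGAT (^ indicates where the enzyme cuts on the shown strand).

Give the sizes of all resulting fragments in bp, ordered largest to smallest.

53, 42, 32, 26, 14 bp

ClaI sites (ATCGAT) start at positions 41, 55, 108, 140.
ClaI cuts after base 2 of each site, so after positions 42, 56, 109, 141.
Linear molecule, 4 cuts → 5 fragments:
  1–42 → 42 bp
  43–56 → 14 bp
  57–109 → 53 bp
  110–141 → 32 bp
  142–167 → 26 bp
Sorted largest to smallest: 53, 42, 32, 26, 14 bp.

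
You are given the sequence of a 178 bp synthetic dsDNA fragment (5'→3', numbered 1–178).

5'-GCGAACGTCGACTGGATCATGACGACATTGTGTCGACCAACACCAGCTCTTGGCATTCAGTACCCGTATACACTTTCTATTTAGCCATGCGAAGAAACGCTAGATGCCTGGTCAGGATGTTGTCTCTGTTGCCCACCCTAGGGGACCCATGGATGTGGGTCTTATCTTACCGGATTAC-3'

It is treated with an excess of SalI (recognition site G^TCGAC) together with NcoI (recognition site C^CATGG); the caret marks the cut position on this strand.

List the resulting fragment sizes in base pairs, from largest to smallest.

115, 31, 25, 7 bp

SalI sites (GTCGAC) start at positions 7, 32.
SalI cuts after the first base of each site, so after positions 7, 32.
The NcoI site (CCATGG) starts at position 147.
NcoI cuts after the first base of each site, so after position 147.
Combined cut positions: 7, 32, 147.
Linear molecule, 3 cuts → 4 fragments:
  1–7 → 7 bp
  8–32 → 25 bp
  33–147 → 115 bp
  148–178 → 31 bp
Sorted largest to smallest: 115, 31, 25, 7 bp.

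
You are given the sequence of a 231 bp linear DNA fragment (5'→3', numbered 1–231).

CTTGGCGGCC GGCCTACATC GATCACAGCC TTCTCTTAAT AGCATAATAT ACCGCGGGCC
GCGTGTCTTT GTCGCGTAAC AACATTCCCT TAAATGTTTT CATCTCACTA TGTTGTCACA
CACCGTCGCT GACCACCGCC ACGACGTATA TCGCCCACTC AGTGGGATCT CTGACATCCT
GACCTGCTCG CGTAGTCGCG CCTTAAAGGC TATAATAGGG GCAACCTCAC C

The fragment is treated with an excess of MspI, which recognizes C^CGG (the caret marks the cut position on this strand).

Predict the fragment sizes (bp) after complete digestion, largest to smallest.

222, 9 bp

The MspI site (CCGG) starts at position 9.
MspI cuts after the first base of each site, so after position 9.
Linear molecule, 1 cut → 2 fragments:
  1–9 → 9 bp
  10–231 → 222 bp
Sorted largest to smallest: 222, 9 bp.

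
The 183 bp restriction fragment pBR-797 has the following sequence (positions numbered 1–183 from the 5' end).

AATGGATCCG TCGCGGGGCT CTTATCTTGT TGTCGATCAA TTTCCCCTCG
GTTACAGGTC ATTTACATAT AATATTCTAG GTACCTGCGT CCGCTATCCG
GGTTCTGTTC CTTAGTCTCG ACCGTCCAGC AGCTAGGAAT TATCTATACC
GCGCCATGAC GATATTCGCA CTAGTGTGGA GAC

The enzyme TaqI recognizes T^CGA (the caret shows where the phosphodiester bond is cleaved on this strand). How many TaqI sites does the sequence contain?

2

TCGA occurs starting at positions 33, 118.
TaqI cuts at 2 sites.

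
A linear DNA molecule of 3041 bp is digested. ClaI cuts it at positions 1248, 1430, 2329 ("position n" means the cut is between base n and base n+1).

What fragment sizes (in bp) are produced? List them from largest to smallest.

1248, 899, 712, 182 bp

Linear molecule, 3 cuts → 4 fragments:
  1248 − 0 = 1248 bp
  1430 − 1248 = 182 bp
  2329 − 1430 = 899 bp
  3041 − 2329 = 712 bp
Sorted largest to smallest: 1248, 899, 712, 182 bp.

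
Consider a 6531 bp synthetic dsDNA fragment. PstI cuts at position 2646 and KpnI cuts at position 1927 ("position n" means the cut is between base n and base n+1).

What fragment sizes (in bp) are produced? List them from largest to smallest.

3885, 1927, 719 bp

Combined cut positions (sorted): 1927, 2646.
Linear molecule, 2 cuts → 3 fragments:
  1927 − 0 = 1927 bp
  2646 − 1927 = 719 bp
  6531 − 2646 = 3885 bp
Sorted largest to smallest: 3885, 1927, 719 bp.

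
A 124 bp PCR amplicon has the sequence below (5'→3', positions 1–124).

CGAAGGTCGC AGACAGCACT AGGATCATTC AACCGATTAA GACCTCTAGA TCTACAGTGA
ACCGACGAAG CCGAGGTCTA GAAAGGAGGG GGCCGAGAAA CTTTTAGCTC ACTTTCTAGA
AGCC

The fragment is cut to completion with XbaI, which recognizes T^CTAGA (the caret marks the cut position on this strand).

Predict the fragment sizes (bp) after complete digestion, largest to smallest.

XbaI sites (TCTAGA) start at positions 45, 77, 115.
XbaI cuts after the first base of each site, so after positions 45, 77, 115.
Linear molecule, 3 cuts → 4 fragments:
  1–45 → 45 bp
  46–77 → 32 bp
  78–115 → 38 bp
  116–124 → 9 bp
Sorted largest to smallest: 45, 38, 32, 9 bp.

45, 38, 32, 9 bp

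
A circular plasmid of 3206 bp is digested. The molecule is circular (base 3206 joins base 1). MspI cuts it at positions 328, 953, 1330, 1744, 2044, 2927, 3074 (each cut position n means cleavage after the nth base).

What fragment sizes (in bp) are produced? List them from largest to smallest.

Circular molecule, 7 cuts → 7 fragments:
  953 − 328 = 625 bp
  1330 − 953 = 377 bp
  1744 − 1330 = 414 bp
  2044 − 1744 = 300 bp
  2927 − 2044 = 883 bp
  3074 − 2927 = 147 bp
  wrap: 3206 − 3074 + 328 = 460 bp
Sorted largest to smallest: 883, 625, 460, 414, 377, 300, 147 bp.

883, 625, 460, 414, 377, 300, 147 bp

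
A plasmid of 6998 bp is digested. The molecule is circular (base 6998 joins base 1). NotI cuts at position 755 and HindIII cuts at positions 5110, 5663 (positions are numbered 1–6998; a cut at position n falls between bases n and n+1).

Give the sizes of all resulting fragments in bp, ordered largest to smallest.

Combined cut positions (sorted): 755, 5110, 5663.
Circular molecule, 3 cuts → 3 fragments:
  5110 − 755 = 4355 bp
  5663 − 5110 = 553 bp
  wrap: 6998 − 5663 + 755 = 2090 bp
Sorted largest to smallest: 4355, 2090, 553 bp.

4355, 2090, 553 bp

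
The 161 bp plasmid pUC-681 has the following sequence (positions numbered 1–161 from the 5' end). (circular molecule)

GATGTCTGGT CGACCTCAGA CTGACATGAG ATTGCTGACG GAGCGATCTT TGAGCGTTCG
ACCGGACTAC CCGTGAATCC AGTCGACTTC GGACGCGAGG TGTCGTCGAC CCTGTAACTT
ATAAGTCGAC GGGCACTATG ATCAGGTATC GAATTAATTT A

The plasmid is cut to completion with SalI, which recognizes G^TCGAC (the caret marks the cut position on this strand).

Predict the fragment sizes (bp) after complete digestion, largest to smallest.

73, 45, 23, 20 bp

SalI sites (GTCGAC) start at positions 9, 82, 105, 125.
SalI cuts after the first base of each site, so after positions 9, 82, 105, 125.
Circular molecule, 4 cuts → 4 fragments:
  10–82 → 73 bp
  83–105 → 23 bp
  106–125 → 20 bp
  126–161 then 1–9 → 36 + 9 = 45 bp
Sorted largest to smallest: 73, 45, 23, 20 bp.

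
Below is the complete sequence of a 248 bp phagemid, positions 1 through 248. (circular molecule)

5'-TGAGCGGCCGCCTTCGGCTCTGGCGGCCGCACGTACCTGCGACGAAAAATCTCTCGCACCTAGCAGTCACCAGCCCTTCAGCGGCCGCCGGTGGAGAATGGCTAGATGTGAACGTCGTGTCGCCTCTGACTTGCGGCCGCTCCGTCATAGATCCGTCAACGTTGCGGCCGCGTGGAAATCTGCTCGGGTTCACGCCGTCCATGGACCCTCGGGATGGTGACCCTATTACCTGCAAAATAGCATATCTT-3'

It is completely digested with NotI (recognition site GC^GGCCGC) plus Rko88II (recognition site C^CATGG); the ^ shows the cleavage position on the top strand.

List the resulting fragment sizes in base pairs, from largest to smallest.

58, 54, 52, 34, 31, 19 bp

NotI sites (GCGGCCGC) start at positions 4, 23, 81, 133, 164.
NotI cuts after base 2 of each site, so after positions 5, 24, 82, 134, 165.
The Rko88II site (CCATGG) starts at position 199.
Rko88II cuts after the first base of each site, so after position 199.
Combined cut positions: 5, 24, 82, 134, 165, 199.
Circular molecule, 6 cuts → 6 fragments:
  6–24 → 19 bp
  25–82 → 58 bp
  83–134 → 52 bp
  135–165 → 31 bp
  166–199 → 34 bp
  200–248 then 1–5 → 49 + 5 = 54 bp
Sorted largest to smallest: 58, 54, 52, 34, 31, 19 bp.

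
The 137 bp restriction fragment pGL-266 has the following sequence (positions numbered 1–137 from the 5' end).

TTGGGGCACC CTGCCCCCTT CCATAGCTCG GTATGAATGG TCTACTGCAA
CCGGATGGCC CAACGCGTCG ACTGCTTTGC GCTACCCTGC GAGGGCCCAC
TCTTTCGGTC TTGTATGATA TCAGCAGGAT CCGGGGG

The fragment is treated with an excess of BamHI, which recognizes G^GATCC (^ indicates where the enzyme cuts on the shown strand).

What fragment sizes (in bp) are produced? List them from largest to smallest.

The BamHI site (GGATCC) starts at position 127.
BamHI cuts after the first base of each site, so after position 127.
Linear molecule, 1 cut → 2 fragments:
  1–127 → 127 bp
  128–137 → 10 bp
Sorted largest to smallest: 127, 10 bp.

127, 10 bp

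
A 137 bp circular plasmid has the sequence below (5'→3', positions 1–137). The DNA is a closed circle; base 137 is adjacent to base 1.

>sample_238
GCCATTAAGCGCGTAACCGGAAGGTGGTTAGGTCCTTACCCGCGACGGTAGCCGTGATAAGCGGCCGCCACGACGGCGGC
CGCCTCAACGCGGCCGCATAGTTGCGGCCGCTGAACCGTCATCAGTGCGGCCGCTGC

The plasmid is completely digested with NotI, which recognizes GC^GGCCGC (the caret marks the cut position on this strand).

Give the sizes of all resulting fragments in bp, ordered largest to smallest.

71, 23, 15, 14, 14 bp

NotI sites (GCGGCCGC) start at positions 61, 76, 90, 104, 127.
NotI cuts after base 2 of each site, so after positions 62, 77, 91, 105, 128.
Circular molecule, 5 cuts → 5 fragments:
  63–77 → 15 bp
  78–91 → 14 bp
  92–105 → 14 bp
  106–128 → 23 bp
  129–137 then 1–62 → 9 + 62 = 71 bp
Sorted largest to smallest: 71, 23, 15, 14, 14 bp.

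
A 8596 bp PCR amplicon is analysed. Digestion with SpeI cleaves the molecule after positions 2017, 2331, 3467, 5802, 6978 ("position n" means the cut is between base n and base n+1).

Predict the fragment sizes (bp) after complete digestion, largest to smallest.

2335, 2017, 1618, 1176, 1136, 314 bp

Linear molecule, 5 cuts → 6 fragments:
  2017 − 0 = 2017 bp
  2331 − 2017 = 314 bp
  3467 − 2331 = 1136 bp
  5802 − 3467 = 2335 bp
  6978 − 5802 = 1176 bp
  8596 − 6978 = 1618 bp
Sorted largest to smallest: 2335, 2017, 1618, 1176, 1136, 314 bp.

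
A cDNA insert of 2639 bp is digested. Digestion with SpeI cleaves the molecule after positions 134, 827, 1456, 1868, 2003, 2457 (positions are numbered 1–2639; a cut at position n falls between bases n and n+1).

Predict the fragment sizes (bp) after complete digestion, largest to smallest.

693, 629, 454, 412, 182, 135, 134 bp

Linear molecule, 6 cuts → 7 fragments:
  134 − 0 = 134 bp
  827 − 134 = 693 bp
  1456 − 827 = 629 bp
  1868 − 1456 = 412 bp
  2003 − 1868 = 135 bp
  2457 − 2003 = 454 bp
  2639 − 2457 = 182 bp
Sorted largest to smallest: 693, 629, 454, 412, 182, 135, 134 bp.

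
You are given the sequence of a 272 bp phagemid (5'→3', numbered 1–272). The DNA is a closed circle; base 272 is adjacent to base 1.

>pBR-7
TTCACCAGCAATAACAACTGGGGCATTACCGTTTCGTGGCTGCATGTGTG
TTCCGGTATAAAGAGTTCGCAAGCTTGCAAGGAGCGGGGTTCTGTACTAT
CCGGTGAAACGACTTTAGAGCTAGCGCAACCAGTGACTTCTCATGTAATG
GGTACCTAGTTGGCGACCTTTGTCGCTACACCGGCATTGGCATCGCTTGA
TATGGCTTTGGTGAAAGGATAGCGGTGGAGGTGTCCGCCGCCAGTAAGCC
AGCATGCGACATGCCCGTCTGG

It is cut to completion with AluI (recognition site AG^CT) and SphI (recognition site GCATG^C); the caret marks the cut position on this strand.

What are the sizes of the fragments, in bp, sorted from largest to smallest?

AluI sites (AGCT) start at positions 72, 119.
AluI cuts after base 2 of each site, so after positions 73, 120.
The SphI site (GCATGC) starts at position 252.
SphI cuts after base 5 of each site (before the last base), so after position 256.
Combined cut positions: 73, 120, 256.
Circular molecule, 3 cuts → 3 fragments:
  74–120 → 47 bp
  121–256 → 136 bp
  257–272 then 1–73 → 16 + 73 = 89 bp
Sorted largest to smallest: 136, 89, 47 bp.

136, 89, 47 bp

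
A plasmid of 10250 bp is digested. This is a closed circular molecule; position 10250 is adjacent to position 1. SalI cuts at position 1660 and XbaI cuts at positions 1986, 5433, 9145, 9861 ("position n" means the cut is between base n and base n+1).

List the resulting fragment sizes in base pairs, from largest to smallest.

Combined cut positions (sorted): 1660, 1986, 5433, 9145, 9861.
Circular molecule, 5 cuts → 5 fragments:
  1986 − 1660 = 326 bp
  5433 − 1986 = 3447 bp
  9145 − 5433 = 3712 bp
  9861 − 9145 = 716 bp
  wrap: 10250 − 9861 + 1660 = 2049 bp
Sorted largest to smallest: 3712, 3447, 2049, 716, 326 bp.

3712, 3447, 2049, 716, 326 bp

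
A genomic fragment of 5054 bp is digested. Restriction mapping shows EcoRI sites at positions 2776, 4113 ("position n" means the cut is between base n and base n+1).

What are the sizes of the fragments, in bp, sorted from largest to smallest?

Linear molecule, 2 cuts → 3 fragments:
  2776 − 0 = 2776 bp
  4113 − 2776 = 1337 bp
  5054 − 4113 = 941 bp
Sorted largest to smallest: 2776, 1337, 941 bp.

2776, 1337, 941 bp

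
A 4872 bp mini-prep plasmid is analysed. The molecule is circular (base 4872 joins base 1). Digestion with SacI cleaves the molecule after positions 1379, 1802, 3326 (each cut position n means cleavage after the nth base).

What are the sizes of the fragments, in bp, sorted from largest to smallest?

2925, 1524, 423 bp

Circular molecule, 3 cuts → 3 fragments:
  1802 − 1379 = 423 bp
  3326 − 1802 = 1524 bp
  wrap: 4872 − 3326 + 1379 = 2925 bp
Sorted largest to smallest: 2925, 1524, 423 bp.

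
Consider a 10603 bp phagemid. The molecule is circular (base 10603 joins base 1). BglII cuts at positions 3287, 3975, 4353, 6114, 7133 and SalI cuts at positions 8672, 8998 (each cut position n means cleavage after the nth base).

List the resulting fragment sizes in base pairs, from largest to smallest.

Combined cut positions (sorted): 3287, 3975, 4353, 6114, 7133, 8672, 8998.
Circular molecule, 7 cuts → 7 fragments:
  3975 − 3287 = 688 bp
  4353 − 3975 = 378 bp
  6114 − 4353 = 1761 bp
  7133 − 6114 = 1019 bp
  8672 − 7133 = 1539 bp
  8998 − 8672 = 326 bp
  wrap: 10603 − 8998 + 3287 = 4892 bp
Sorted largest to smallest: 4892, 1761, 1539, 1019, 688, 378, 326 bp.

4892, 1761, 1539, 1019, 688, 378, 326 bp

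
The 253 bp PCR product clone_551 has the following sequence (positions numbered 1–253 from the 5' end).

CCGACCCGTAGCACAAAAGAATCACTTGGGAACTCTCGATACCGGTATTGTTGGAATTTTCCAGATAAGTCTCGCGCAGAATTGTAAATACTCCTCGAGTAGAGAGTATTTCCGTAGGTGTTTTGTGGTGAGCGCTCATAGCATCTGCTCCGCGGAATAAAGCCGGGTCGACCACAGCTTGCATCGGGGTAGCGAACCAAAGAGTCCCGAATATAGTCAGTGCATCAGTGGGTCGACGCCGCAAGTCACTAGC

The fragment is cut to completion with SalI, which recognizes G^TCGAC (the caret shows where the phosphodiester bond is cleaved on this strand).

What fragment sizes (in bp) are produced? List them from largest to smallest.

SalI sites (GTCGAC) start at positions 167, 232.
SalI cuts after the first base of each site, so after positions 167, 232.
Linear molecule, 2 cuts → 3 fragments:
  1–167 → 167 bp
  168–232 → 65 bp
  233–253 → 21 bp
Sorted largest to smallest: 167, 65, 21 bp.

167, 65, 21 bp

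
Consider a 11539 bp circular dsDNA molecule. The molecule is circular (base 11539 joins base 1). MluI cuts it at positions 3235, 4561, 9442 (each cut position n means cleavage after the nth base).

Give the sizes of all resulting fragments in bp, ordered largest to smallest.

5332, 4881, 1326 bp

Circular molecule, 3 cuts → 3 fragments:
  4561 − 3235 = 1326 bp
  9442 − 4561 = 4881 bp
  wrap: 11539 − 9442 + 3235 = 5332 bp
Sorted largest to smallest: 5332, 4881, 1326 bp.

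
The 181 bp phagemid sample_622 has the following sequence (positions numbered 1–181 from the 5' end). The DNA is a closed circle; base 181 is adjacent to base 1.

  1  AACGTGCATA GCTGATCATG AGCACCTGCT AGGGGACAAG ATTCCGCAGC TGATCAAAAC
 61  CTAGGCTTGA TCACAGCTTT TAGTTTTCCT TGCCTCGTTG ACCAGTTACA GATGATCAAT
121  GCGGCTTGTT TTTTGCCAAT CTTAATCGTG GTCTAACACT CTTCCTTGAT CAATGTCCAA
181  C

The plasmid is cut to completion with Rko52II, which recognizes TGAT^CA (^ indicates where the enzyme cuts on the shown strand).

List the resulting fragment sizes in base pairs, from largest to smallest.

54, 45, 38, 27, 17 bp

Rko52II sites (TGATCA) start at positions 13, 51, 68, 113, 167.
Rko52II cuts after base 4 of each site, so after positions 16, 54, 71, 116, 170.
Circular molecule, 5 cuts → 5 fragments:
  17–54 → 38 bp
  55–71 → 17 bp
  72–116 → 45 bp
  117–170 → 54 bp
  171–181 then 1–16 → 11 + 16 = 27 bp
Sorted largest to smallest: 54, 45, 38, 27, 17 bp.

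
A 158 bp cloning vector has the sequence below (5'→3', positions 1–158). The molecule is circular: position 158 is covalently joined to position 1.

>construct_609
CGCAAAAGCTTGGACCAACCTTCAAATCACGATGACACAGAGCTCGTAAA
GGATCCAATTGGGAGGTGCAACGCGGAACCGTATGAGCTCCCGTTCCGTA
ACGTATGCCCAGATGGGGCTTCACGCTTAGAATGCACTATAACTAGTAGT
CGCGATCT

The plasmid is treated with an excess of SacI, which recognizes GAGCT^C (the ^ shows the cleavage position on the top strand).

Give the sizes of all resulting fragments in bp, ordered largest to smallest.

113, 45 bp

SacI sites (GAGCTC) start at positions 40, 85.
SacI cuts after base 5 of each site (before the last base), so after positions 44, 89.
Circular molecule, 2 cuts → 2 fragments:
  45–89 → 45 bp
  90–158 then 1–44 → 69 + 44 = 113 bp
Sorted largest to smallest: 113, 45 bp.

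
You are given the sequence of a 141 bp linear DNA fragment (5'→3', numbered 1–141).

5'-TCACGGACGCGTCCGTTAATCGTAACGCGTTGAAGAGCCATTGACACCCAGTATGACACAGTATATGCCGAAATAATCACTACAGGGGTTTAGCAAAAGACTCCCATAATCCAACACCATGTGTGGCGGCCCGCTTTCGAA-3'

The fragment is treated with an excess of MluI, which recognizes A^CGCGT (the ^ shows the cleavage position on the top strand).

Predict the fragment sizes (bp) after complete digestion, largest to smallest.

MluI sites (ACGCGT) start at positions 7, 25.
MluI cuts after the first base of each site, so after positions 7, 25.
Linear molecule, 2 cuts → 3 fragments:
  1–7 → 7 bp
  8–25 → 18 bp
  26–141 → 116 bp
Sorted largest to smallest: 116, 18, 7 bp.

116, 18, 7 bp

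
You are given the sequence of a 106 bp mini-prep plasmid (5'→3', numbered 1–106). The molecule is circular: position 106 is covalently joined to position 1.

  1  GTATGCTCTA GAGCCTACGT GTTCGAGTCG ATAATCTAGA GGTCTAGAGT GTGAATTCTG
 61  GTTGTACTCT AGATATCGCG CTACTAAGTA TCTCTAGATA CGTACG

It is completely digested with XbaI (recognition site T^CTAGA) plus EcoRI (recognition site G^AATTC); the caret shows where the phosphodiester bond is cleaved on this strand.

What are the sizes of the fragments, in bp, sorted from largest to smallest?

28, 25, 20, 15, 10, 8 bp

XbaI sites (TCTAGA) start at positions 7, 35, 43, 68, 93.
XbaI cuts after the first base of each site, so after positions 7, 35, 43, 68, 93.
The EcoRI site (GAATTC) starts at position 53.
EcoRI cuts after the first base of each site, so after position 53.
Combined cut positions: 7, 35, 43, 53, 68, 93.
Circular molecule, 6 cuts → 6 fragments:
  8–35 → 28 bp
  36–43 → 8 bp
  44–53 → 10 bp
  54–68 → 15 bp
  69–93 → 25 bp
  94–106 then 1–7 → 13 + 7 = 20 bp
Sorted largest to smallest: 28, 25, 20, 15, 10, 8 bp.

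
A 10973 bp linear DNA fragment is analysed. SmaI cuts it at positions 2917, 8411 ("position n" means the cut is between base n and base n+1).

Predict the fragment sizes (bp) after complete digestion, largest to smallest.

Linear molecule, 2 cuts → 3 fragments:
  2917 − 0 = 2917 bp
  8411 − 2917 = 5494 bp
  10973 − 8411 = 2562 bp
Sorted largest to smallest: 5494, 2917, 2562 bp.

5494, 2917, 2562 bp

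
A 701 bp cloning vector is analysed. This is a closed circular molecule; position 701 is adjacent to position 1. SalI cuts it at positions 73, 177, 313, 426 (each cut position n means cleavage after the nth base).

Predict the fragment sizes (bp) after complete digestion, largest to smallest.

Circular molecule, 4 cuts → 4 fragments:
  177 − 73 = 104 bp
  313 − 177 = 136 bp
  426 − 313 = 113 bp
  wrap: 701 − 426 + 73 = 348 bp
Sorted largest to smallest: 348, 136, 113, 104 bp.

348, 136, 113, 104 bp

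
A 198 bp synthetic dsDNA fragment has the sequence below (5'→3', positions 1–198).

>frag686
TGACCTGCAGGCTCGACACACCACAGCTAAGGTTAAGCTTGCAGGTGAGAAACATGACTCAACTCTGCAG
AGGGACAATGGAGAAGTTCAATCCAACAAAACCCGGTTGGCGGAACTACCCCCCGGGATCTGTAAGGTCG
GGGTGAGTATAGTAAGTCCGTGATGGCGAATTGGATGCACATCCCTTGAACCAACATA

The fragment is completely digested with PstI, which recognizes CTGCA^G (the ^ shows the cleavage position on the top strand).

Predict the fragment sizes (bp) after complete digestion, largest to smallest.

129, 60, 9 bp

PstI sites (CTGCAG) start at positions 5, 65.
PstI cuts after base 5 of each site (before the last base), so after positions 9, 69.
Linear molecule, 2 cuts → 3 fragments:
  1–9 → 9 bp
  10–69 → 60 bp
  70–198 → 129 bp
Sorted largest to smallest: 129, 60, 9 bp.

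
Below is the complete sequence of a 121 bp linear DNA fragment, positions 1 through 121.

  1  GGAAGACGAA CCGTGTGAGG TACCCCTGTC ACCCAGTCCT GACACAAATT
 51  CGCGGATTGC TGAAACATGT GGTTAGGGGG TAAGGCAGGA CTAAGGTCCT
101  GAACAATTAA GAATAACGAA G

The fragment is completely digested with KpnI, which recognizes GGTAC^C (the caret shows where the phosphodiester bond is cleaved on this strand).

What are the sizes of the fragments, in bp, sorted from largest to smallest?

98, 23 bp

The KpnI site (GGTACC) starts at position 19.
KpnI cuts after base 5 of each site (before the last base), so after position 23.
Linear molecule, 1 cut → 2 fragments:
  1–23 → 23 bp
  24–121 → 98 bp
Sorted largest to smallest: 98, 23 bp.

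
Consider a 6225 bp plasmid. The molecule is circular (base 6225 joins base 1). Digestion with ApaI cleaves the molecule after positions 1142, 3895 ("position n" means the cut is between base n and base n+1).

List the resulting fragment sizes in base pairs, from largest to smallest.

Circular molecule, 2 cuts → 2 fragments:
  3895 − 1142 = 2753 bp
  wrap: 6225 − 3895 + 1142 = 3472 bp
Sorted largest to smallest: 3472, 2753 bp.

3472, 2753 bp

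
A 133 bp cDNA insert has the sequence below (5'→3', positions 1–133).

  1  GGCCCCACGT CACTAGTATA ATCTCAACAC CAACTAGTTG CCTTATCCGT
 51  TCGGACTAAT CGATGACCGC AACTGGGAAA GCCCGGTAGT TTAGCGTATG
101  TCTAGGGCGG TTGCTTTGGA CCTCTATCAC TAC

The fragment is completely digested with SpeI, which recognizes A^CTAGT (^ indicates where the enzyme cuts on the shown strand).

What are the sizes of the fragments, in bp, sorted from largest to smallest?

100, 21, 12 bp

SpeI sites (ACTAGT) start at positions 12, 33.
SpeI cuts after the first base of each site, so after positions 12, 33.
Linear molecule, 2 cuts → 3 fragments:
  1–12 → 12 bp
  13–33 → 21 bp
  34–133 → 100 bp
Sorted largest to smallest: 100, 21, 12 bp.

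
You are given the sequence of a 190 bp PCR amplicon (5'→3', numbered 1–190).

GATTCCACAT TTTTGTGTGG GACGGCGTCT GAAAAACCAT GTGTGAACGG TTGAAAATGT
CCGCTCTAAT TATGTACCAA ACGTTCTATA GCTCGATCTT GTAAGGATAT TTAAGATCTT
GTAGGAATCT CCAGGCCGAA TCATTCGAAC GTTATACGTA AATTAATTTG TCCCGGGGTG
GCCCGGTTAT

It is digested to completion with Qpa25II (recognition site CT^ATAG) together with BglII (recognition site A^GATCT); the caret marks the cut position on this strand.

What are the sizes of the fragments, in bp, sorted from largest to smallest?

87, 76, 27 bp

The Qpa25II site (CTATAG) starts at position 86.
Qpa25II cuts after base 2 of each site, so after position 87.
The BglII site (AGATCT) starts at position 114.
BglII cuts after the first base of each site, so after position 114.
Combined cut positions: 87, 114.
Linear molecule, 2 cuts → 3 fragments:
  1–87 → 87 bp
  88–114 → 27 bp
  115–190 → 76 bp
Sorted largest to smallest: 87, 76, 27 bp.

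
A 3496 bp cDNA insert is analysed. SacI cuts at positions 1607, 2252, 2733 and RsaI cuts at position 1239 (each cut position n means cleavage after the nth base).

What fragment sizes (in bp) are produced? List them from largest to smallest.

1239, 763, 645, 481, 368 bp

Combined cut positions (sorted): 1239, 1607, 2252, 2733.
Linear molecule, 4 cuts → 5 fragments:
  1239 − 0 = 1239 bp
  1607 − 1239 = 368 bp
  2252 − 1607 = 645 bp
  2733 − 2252 = 481 bp
  3496 − 2733 = 763 bp
Sorted largest to smallest: 1239, 763, 645, 481, 368 bp.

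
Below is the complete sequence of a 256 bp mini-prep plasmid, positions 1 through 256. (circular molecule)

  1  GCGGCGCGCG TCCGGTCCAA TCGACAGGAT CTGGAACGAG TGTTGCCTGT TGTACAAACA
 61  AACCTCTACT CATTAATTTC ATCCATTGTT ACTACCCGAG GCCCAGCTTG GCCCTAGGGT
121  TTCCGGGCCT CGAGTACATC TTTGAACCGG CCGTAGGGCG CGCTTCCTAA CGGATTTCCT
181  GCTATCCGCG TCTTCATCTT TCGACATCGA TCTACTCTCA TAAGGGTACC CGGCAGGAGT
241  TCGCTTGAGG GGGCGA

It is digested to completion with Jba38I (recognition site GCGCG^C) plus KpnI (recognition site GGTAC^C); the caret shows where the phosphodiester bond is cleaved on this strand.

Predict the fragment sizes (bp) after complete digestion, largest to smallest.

Jba38I sites (GCGCGC) start at positions 4, 158.
Jba38I cuts after base 5 of each site (before the last base), so after positions 8, 162.
The KpnI site (GGTACC) starts at position 225.
KpnI cuts after base 5 of each site (before the last base), so after position 229.
Combined cut positions: 8, 162, 229.
Circular molecule, 3 cuts → 3 fragments:
  9–162 → 154 bp
  163–229 → 67 bp
  230–256 then 1–8 → 27 + 8 = 35 bp
Sorted largest to smallest: 154, 67, 35 bp.

154, 67, 35 bp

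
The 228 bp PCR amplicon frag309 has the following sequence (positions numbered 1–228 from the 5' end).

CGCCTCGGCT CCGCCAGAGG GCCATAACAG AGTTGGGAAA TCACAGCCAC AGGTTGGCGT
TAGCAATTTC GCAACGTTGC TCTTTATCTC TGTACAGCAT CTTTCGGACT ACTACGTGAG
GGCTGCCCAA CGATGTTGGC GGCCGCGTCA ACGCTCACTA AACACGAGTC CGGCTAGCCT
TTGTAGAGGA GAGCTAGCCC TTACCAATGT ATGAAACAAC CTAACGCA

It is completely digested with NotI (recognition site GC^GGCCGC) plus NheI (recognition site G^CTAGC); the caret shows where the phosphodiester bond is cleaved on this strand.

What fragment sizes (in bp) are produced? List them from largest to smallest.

The NotI site (GCGGCCGC) starts at position 139.
NotI cuts after base 2 of each site, so after position 140.
NheI sites (GCTAGC) start at positions 173, 193.
NheI cuts after the first base of each site, so after positions 173, 193.
Combined cut positions: 140, 173, 193.
Linear molecule, 3 cuts → 4 fragments:
  1–140 → 140 bp
  141–173 → 33 bp
  174–193 → 20 bp
  194–228 → 35 bp
Sorted largest to smallest: 140, 35, 33, 20 bp.

140, 35, 33, 20 bp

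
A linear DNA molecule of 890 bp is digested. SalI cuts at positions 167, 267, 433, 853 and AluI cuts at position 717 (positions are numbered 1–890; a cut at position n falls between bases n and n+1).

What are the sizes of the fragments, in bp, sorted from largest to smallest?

284, 167, 166, 136, 100, 37 bp

Combined cut positions (sorted): 167, 267, 433, 717, 853.
Linear molecule, 5 cuts → 6 fragments:
  167 − 0 = 167 bp
  267 − 167 = 100 bp
  433 − 267 = 166 bp
  717 − 433 = 284 bp
  853 − 717 = 136 bp
  890 − 853 = 37 bp
Sorted largest to smallest: 284, 167, 166, 136, 100, 37 bp.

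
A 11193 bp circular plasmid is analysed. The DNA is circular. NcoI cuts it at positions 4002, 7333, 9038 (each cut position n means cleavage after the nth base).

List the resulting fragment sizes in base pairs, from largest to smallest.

6157, 3331, 1705 bp

Circular molecule, 3 cuts → 3 fragments:
  7333 − 4002 = 3331 bp
  9038 − 7333 = 1705 bp
  wrap: 11193 − 9038 + 4002 = 6157 bp
Sorted largest to smallest: 6157, 3331, 1705 bp.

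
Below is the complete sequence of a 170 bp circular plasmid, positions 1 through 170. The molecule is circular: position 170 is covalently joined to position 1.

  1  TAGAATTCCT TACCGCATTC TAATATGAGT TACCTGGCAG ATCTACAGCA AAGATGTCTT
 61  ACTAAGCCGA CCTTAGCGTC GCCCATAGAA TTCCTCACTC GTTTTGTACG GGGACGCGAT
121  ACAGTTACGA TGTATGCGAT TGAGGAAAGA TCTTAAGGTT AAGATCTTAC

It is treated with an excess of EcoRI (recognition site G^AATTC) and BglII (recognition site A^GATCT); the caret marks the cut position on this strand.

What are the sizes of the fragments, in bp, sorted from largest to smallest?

EcoRI sites (GAATTC) start at positions 3, 88.
EcoRI cuts after the first base of each site, so after positions 3, 88.
BglII sites (AGATCT) start at positions 39, 148, 162.
BglII cuts after the first base of each site, so after positions 39, 148, 162.
Combined cut positions: 3, 39, 88, 148, 162.
Circular molecule, 5 cuts → 5 fragments:
  4–39 → 36 bp
  40–88 → 49 bp
  89–148 → 60 bp
  149–162 → 14 bp
  163–170 then 1–3 → 8 + 3 = 11 bp
Sorted largest to smallest: 60, 49, 36, 14, 11 bp.

60, 49, 36, 14, 11 bp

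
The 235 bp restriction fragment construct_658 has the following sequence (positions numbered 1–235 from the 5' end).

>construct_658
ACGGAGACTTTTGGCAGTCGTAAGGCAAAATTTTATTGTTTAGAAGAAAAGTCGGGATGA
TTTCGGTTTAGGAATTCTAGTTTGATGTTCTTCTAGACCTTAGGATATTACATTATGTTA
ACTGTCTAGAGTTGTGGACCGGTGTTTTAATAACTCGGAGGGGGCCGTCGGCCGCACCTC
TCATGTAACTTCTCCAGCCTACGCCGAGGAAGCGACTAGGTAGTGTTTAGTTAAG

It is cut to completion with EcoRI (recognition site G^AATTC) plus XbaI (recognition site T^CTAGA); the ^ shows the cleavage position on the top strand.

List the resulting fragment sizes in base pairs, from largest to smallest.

The EcoRI site (GAATTC) starts at position 72.
EcoRI cuts after the first base of each site, so after position 72.
XbaI sites (TCTAGA) start at positions 92, 125.
XbaI cuts after the first base of each site, so after positions 92, 125.
Combined cut positions: 72, 92, 125.
Linear molecule, 3 cuts → 4 fragments:
  1–72 → 72 bp
  73–92 → 20 bp
  93–125 → 33 bp
  126–235 → 110 bp
Sorted largest to smallest: 110, 72, 33, 20 bp.

110, 72, 33, 20 bp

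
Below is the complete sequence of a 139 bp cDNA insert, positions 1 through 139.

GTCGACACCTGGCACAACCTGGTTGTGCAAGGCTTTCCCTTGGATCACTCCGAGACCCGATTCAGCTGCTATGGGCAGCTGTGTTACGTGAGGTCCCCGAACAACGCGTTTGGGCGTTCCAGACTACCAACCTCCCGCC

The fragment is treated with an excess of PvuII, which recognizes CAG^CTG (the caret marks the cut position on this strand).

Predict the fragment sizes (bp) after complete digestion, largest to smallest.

PvuII sites (CAGCTG) start at positions 63, 76.
PvuII cuts after base 3 of each site, so after positions 65, 78.
Linear molecule, 2 cuts → 3 fragments:
  1–65 → 65 bp
  66–78 → 13 bp
  79–139 → 61 bp
Sorted largest to smallest: 65, 61, 13 bp.

65, 61, 13 bp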